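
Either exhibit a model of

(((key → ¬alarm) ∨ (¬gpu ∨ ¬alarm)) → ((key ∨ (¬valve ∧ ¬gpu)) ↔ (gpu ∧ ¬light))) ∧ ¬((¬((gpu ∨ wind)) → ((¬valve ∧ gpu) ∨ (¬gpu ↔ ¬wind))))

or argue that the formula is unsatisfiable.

The conjunct ¬((¬((gpu ∨ wind)) → ((¬valve ∧ gpu) ∨ (¬gpu ↔ ¬wind)))) is unsatisfiable on its own:
  valve=F, gpu=F, wind=F: evaluates to False.
  valve=F, gpu=F, wind=T: evaluates to False.
  valve=F, gpu=T, wind=F: evaluates to False.
  valve=F, gpu=T, wind=T: evaluates to False.
  valve=T, gpu=F, wind=F: evaluates to False.
  valve=T, gpu=F, wind=T: evaluates to False.
  valve=T, gpu=T, wind=F: evaluates to False.
  valve=T, gpu=T, wind=T: evaluates to False.
So the whole conjunction is unsatisfiable.

UNSATISFIABLE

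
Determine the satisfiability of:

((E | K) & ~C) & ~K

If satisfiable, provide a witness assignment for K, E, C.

K = False, E = True, C = False

  (E | K) & ~C = True
    E | K = True
    ~C = True
  ~K = True
Both conjuncts True, so the formula holds.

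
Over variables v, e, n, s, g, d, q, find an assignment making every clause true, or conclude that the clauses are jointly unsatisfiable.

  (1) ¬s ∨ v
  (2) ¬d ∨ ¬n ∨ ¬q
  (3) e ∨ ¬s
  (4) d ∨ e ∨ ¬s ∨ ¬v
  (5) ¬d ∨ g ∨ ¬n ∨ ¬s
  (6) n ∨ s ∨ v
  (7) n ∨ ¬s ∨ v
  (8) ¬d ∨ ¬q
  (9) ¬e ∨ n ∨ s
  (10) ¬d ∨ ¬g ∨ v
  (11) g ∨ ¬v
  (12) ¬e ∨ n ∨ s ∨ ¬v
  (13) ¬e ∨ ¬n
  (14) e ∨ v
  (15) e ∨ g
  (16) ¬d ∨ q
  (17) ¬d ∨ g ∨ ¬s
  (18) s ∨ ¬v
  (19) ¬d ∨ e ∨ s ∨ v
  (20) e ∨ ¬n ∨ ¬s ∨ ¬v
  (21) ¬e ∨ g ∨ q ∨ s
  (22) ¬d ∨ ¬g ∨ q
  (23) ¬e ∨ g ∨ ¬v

Set v = True.
  then (g ∨ ¬v) forces g = True.
  then (s ∨ ¬v) forces s = True.
  then (e ∨ ¬s) forces e = True.
  then (¬e ∨ ¬n) forces n = False.
Try d = True:
  (¬d ∨ ¬q) forces q = False.
  clause (¬d ∨ q) is falsified — backtrack.
So d = False.
Set q = True.
All clauses satisfied.

v = True; e = True; n = False; s = True; g = True; d = False; q = True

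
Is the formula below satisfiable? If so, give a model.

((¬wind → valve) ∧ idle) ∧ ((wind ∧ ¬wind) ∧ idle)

Case wind = True: the conjunct ¬wind is False.
Case wind = False: the conjunct wind is False.
Both cases fail — unsatisfiable.

Unsatisfiable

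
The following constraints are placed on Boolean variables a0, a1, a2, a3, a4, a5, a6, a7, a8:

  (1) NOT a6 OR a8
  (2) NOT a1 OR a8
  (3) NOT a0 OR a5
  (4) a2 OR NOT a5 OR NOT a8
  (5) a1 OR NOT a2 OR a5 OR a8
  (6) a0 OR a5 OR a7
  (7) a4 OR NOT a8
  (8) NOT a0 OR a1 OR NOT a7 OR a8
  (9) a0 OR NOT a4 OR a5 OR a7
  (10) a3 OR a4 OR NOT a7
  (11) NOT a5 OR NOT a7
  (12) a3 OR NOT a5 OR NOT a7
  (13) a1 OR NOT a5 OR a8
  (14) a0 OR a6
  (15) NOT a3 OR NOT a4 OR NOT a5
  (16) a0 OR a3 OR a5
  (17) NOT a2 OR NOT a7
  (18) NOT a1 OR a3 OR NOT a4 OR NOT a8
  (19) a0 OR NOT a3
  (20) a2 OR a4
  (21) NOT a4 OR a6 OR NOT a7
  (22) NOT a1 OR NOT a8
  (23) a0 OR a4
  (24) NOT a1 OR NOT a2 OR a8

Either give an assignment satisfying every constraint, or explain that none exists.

Set a0 = False.
  then (a0 OR a6) forces a6 = True.
  then (a0 OR NOT a3) forces a3 = False.
  then (a0 OR a4) forces a4 = True.
  then (NOT a6 OR a8) forces a8 = True.
  then (a0 OR a3 OR a5) forces a5 = True.
  then (NOT a1 OR a3 OR NOT a4 OR NOT a8) forces a1 = False.
  then (a2 OR NOT a5 OR NOT a8) forces a2 = True.
  then (NOT a5 OR NOT a7) forces a7 = False.
All clauses satisfied.

a0=F, a1=F, a2=T, a3=F, a4=T, a5=T, a6=T, a7=F, a8=T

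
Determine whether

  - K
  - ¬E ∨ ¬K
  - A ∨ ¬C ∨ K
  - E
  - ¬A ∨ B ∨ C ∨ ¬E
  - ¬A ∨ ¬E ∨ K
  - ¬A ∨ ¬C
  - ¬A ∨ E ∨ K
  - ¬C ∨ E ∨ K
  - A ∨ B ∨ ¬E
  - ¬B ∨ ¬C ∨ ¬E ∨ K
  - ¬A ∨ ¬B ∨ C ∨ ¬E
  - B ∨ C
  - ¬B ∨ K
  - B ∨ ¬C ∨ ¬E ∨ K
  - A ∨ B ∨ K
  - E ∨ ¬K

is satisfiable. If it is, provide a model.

Unsatisfiable

Case K = True:
  (¬E ∨ ¬K) forces E = False.
  Clause (E) is falsified — contradiction.
Case K = False:
  Clause (K) is falsified — contradiction.
Both cases fail, so the formula is unsatisfiable.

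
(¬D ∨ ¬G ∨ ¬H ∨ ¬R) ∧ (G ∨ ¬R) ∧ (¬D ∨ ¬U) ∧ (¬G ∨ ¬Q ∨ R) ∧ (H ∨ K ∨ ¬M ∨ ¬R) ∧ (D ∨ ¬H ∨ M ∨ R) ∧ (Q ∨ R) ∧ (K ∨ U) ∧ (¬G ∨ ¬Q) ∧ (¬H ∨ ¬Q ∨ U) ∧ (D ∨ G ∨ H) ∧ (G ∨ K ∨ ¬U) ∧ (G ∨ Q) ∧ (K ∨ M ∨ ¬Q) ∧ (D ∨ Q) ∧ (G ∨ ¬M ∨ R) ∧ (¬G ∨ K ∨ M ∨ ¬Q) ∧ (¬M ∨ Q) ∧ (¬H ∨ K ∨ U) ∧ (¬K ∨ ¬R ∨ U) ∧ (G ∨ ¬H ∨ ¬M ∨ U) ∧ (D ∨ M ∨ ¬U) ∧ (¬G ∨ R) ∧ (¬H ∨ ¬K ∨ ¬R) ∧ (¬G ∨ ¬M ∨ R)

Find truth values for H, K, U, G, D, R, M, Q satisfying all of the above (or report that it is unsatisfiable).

H: False, K: True, U: False, G: False, D: True, R: False, M: False, Q: True

Set H = False.
Try K = False:
  (K ∨ U) forces U = True.
  (¬D ∨ ¬U) forces D = False.
  (D ∨ G ∨ H) forces G = True.
  (¬G ∨ ¬Q) forces Q = False.
  clause (D ∨ Q) is falsified — backtrack.
So K = True.
Try U = True:
  (¬D ∨ ¬U) forces D = False.
  (D ∨ G ∨ H) forces G = True.
  (¬G ∨ ¬Q) forces Q = False.
  clause (D ∨ Q) is falsified — backtrack.
So U = False.
  then (¬K ∨ ¬R ∨ U) forces R = False.
  then (¬G ∨ R) forces G = False.
  then (Q ∨ R) forces Q = True.
  then (D ∨ G ∨ H) forces D = True.
  then (G ∨ ¬M ∨ R) forces M = False.
All clauses satisfied.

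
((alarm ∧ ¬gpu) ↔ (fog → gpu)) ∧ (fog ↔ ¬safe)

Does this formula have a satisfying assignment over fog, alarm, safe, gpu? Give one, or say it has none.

fog: False, alarm: True, safe: True, gpu: False

  (alarm ∧ ¬gpu) ↔ (fog → gpu) = True
    alarm ∧ ¬gpu = True
      ¬gpu = True
    fog → gpu = True
  fog ↔ ¬safe = True
    ¬safe = False
Both conjuncts True, so the formula holds.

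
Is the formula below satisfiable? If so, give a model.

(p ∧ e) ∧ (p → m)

m=T, p=T, e=T

  p ∧ e = True
  p → m = True
Both conjuncts True, so the formula holds.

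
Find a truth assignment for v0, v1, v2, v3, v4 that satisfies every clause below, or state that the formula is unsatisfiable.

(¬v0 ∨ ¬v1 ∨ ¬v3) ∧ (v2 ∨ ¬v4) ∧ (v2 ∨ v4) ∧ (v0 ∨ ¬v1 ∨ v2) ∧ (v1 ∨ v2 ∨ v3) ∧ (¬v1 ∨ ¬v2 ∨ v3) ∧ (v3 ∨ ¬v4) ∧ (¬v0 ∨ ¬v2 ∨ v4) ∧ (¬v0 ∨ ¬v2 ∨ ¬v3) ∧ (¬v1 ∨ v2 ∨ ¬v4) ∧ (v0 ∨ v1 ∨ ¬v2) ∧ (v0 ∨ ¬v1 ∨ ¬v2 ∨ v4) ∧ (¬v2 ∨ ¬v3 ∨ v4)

v0=F, v1=T, v2=T, v3=T, v4=T

Set v0 = False.
Try v1 = False:
  (v0 ∨ v1 ∨ ¬v2) forces v2 = False.
  (v2 ∨ ¬v4) forces v4 = False.
  clause (v2 ∨ v4) is falsified — backtrack.
So v1 = True.
  then (v0 ∨ ¬v1 ∨ v2) forces v2 = True.
  then (¬v1 ∨ ¬v2 ∨ v3) forces v3 = True.
  then (v0 ∨ ¬v1 ∨ ¬v2 ∨ v4) forces v4 = True.
All clauses satisfied.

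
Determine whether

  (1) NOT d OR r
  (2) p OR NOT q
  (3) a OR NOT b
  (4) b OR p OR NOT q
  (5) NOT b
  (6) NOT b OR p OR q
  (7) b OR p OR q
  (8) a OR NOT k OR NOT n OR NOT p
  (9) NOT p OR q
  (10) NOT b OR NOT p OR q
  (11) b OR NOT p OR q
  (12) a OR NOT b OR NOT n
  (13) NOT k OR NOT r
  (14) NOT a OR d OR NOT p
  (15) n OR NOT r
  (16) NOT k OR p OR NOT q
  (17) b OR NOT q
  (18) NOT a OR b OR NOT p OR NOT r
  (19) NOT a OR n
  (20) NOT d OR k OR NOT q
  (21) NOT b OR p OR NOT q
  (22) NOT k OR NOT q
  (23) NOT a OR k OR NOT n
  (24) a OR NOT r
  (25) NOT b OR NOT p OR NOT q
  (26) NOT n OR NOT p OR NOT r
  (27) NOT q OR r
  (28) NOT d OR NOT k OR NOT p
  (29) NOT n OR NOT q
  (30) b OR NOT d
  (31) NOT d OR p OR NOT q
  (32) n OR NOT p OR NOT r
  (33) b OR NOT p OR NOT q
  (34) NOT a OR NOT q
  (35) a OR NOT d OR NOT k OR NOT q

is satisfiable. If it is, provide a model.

UNSATISFIABLE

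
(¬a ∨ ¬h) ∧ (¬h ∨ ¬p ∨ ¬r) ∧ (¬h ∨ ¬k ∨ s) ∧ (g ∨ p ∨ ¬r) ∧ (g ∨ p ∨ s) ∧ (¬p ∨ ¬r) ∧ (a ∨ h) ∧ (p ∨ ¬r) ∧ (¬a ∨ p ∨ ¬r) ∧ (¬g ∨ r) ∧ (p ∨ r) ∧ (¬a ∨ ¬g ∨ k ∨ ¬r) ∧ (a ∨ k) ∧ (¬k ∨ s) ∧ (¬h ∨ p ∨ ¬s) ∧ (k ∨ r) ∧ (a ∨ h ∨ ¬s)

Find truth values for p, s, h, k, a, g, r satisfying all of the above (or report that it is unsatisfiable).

Try p = False:
  (p ∨ ¬r) forces r = False.
  clause (p ∨ r) is falsified — backtrack.
So p = True.
  then (¬p ∨ ¬r) forces r = False.
  then (¬g ∨ r) forces g = False.
  then (k ∨ r) forces k = True.
  then (¬k ∨ s) forces s = True.
Set h = False.
  then (a ∨ h) forces a = True.
All clauses satisfied.

p=T, s=T, h=F, k=T, a=T, g=F, r=F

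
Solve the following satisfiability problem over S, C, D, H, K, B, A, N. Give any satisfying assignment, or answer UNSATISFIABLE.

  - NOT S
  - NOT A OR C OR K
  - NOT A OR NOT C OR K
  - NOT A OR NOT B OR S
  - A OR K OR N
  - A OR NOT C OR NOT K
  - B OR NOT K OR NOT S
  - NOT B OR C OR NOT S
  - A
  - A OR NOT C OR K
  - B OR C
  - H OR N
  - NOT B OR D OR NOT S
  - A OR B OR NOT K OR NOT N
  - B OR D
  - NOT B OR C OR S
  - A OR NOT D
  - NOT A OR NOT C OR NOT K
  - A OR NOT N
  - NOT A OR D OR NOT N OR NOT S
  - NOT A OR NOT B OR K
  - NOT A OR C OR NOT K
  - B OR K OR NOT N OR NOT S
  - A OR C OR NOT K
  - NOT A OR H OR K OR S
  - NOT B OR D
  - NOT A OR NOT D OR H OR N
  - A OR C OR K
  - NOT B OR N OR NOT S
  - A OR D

Unsatisfiable

Case S = True:
  Clause (NOT S) is falsified — contradiction.
Case S = False:
  (A) forces A = True.
  (NOT A OR NOT B OR S) forces B = False.
  (B OR C) forces C = True.
  (NOT A OR NOT C OR K) forces K = True.
  Clause (NOT A OR NOT C OR NOT K) is falsified — contradiction.
Both cases fail, so the formula is unsatisfiable.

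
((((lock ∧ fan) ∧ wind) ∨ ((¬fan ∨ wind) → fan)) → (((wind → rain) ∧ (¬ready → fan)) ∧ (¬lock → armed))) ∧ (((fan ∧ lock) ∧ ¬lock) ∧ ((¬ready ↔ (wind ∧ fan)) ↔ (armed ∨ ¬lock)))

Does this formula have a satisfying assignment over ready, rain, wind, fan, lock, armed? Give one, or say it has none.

Case lock = True: the conjunct ¬lock is False.
Case lock = False: the conjunct lock is False.
Both cases fail — unsatisfiable.

Unsatisfiable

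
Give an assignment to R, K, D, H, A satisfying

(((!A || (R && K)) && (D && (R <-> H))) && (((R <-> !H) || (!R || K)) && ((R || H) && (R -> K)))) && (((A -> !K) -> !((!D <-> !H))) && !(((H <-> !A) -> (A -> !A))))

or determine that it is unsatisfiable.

Case A = True: the formula simplifies to (((R && K) && (D && (R <-> H))) && (((R <-> !H) || (!R || K)) && ((R || H) && (R -> K)))) && ((!K -> !((!D <-> !H))) && !H).
  K = True: simplifies to ((R && (D && (R <-> H))) && (R || H)) && !H.
    R = True: simplifies to (D && H) && !H.
      H = True: the conjunct !H is False.
      H = False: the conjunct H is False.
    R = False: the conjunct R is False.
  K = False: the conjunct K is False.
Case A = False: the conjunct !(((H <-> !A) -> (A -> !A))) becomes !((H -> True)) = False.
Both cases fail — unsatisfiable.

Unsatisfiable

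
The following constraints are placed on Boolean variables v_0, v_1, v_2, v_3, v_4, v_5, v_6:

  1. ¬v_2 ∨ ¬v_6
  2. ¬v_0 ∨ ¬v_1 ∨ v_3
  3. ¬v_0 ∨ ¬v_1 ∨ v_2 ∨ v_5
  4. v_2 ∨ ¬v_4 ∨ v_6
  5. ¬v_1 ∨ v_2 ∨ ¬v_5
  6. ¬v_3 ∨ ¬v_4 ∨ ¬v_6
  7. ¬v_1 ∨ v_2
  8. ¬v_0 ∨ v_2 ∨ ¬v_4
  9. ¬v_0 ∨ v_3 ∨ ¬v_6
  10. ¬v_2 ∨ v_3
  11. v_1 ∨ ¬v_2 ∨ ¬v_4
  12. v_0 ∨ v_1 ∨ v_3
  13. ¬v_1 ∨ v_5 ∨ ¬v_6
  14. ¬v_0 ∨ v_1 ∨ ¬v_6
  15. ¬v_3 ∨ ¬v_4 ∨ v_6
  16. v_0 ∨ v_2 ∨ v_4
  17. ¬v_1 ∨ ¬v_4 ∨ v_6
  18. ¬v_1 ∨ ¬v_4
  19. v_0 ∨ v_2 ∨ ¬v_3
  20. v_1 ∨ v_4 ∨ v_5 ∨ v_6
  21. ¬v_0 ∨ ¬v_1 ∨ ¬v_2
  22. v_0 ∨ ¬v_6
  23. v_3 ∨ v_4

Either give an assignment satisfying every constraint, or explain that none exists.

v_0=T; v_1=F; v_2=F; v_3=T; v_4=F; v_5=T; v_6=F

Set v_0 = True.
Try v_1 = True:
  (¬v_0 ∨ ¬v_1 ∨ v_3) forces v_3 = True.
  (¬v_1 ∨ v_2) forces v_2 = True.
  clause (¬v_0 ∨ ¬v_1 ∨ ¬v_2) is falsified — backtrack.
So v_1 = False.
  then (¬v_0 ∨ v_1 ∨ ¬v_6) forces v_6 = False.
Set v_2 = False.
  then (v_2 ∨ ¬v_4 ∨ v_6) forces v_4 = False.
  then (v_1 ∨ v_4 ∨ v_5 ∨ v_6) forces v_5 = True.
  then (v_3 ∨ v_4) forces v_3 = True.
All clauses satisfied.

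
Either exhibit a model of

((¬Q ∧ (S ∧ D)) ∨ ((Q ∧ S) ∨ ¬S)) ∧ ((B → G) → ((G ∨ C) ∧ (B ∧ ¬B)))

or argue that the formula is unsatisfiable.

B = True; G = False; C = True; S = False; Q = True; D = True

  (¬Q ∧ (S ∧ D)) ∨ ((Q ∧ S) ∨ ¬S) = True
    ¬Q ∧ (S ∧ D) = False
      ¬Q = False
      S ∧ D = False
    (Q ∧ S) ∨ ¬S = True
      Q ∧ S = False
      ¬S = True
  (B → G) → ((G ∨ C) ∧ (B ∧ ¬B)) = True
    B → G = False
    (G ∨ C) ∧ (B ∧ ¬B) = False
      G ∨ C = True
      B ∧ ¬B = False
        ¬B = False
Both conjuncts True, so the formula holds.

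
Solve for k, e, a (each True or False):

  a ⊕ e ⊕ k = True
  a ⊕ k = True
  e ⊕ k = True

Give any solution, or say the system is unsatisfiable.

k=T, e=F, a=F

a ⊕ e ⊕ k = F ⊕ F ⊕ T = True ✓
a ⊕ k = F ⊕ T = True ✓
e ⊕ k = F ⊕ T = True ✓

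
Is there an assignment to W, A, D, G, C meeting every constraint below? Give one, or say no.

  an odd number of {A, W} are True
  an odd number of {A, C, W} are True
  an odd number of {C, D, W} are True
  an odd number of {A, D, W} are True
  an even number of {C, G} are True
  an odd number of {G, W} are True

W = True, A = False, D = False, G = False, C = False

{A, W}: 1 true → odd ✓
{A, C, W}: 1 true → odd ✓
{C, D, W}: 1 true → odd ✓
{A, D, W}: 1 true → odd ✓
{C, G}: 0 true → even ✓
{G, W}: 1 true → odd ✓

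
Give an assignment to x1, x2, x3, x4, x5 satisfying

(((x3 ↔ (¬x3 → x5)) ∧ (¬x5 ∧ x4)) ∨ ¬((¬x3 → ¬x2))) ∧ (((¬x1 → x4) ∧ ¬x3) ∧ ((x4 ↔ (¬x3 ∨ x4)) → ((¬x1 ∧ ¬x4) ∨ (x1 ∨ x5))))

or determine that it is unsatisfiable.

x1: False, x2: True, x3: False, x4: True, x5: True

  ((x3 ↔ (¬x3 → x5)) ∧ (¬x5 ∧ x4)) ∨ ¬((¬x3 → ¬x2)) = True
    (x3 ↔ (¬x3 → x5)) ∧ (¬x5 ∧ x4) = False
      x3 ↔ (¬x3 → x5) = False
        ¬x3 → x5 = True
          ¬x3 = True
      ¬x5 ∧ x4 = False
        ¬x5 = False
    ¬((¬x3 → ¬x2)) = True
      ¬x3 → ¬x2 = False
        ¬x3 = True
        ¬x2 = False
  ((¬x1 → x4) ∧ ¬x3) ∧ ((x4 ↔ (¬x3 ∨ x4)) → ((¬x1 ∧ ¬x4) ∨ (x1 ∨ x5))) = True
    (¬x1 → x4) ∧ ¬x3 = True
      ¬x1 → x4 = True
        ¬x1 = True
      ¬x3 = True
    (x4 ↔ (¬x3 ∨ x4)) → ((¬x1 ∧ ¬x4) ∨ (x1 ∨ x5)) = True
      x4 ↔ (¬x3 ∨ x4) = True
        ¬x3 ∨ x4 = True
          ¬x3 = True
      (¬x1 ∧ ¬x4) ∨ (x1 ∨ x5) = True
        ¬x1 ∧ ¬x4 = False
          ¬x1 = True
          ¬x4 = False
        x1 ∨ x5 = True
Both conjuncts True, so the formula holds.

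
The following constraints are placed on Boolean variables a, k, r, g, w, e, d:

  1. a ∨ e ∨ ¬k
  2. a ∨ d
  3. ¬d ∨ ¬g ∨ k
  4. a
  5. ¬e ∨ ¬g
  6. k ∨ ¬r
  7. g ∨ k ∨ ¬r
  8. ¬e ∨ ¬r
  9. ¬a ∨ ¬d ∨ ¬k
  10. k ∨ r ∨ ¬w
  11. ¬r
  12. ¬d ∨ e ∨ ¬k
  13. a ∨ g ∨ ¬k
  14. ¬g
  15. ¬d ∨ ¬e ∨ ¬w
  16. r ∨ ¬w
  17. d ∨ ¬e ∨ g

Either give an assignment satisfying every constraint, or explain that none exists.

a=T; k=T; r=F; g=F; w=F; e=F; d=F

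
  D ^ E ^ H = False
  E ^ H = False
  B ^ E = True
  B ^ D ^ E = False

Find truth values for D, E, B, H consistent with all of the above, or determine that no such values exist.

No satisfying assignment exists.

Adding constraints 1, 2, 3, 4 mod 2: every variable appears an even number of times on the left, so the left side is 0.
But the right sides sum to 1 (mod 2). 0 ≠ 1 — the system is inconsistent.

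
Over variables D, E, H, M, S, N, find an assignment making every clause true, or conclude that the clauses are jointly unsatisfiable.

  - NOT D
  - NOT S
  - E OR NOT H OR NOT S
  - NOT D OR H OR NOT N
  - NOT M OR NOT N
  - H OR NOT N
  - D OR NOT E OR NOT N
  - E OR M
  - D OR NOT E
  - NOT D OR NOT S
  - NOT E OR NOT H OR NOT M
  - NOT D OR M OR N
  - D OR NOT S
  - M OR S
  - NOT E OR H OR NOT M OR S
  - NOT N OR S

D=F; E=F; H=F; M=T; S=F; N=F

Unit clause (NOT D) forces D = False.
Unit clause (NOT S) forces S = False.
In (D OR NOT E) only NOT E is left, so E = False.
In (M OR S) only M is left, so M = True.
In (NOT N OR S) only NOT N is left, so N = False.
Set H = False.
All clauses satisfied.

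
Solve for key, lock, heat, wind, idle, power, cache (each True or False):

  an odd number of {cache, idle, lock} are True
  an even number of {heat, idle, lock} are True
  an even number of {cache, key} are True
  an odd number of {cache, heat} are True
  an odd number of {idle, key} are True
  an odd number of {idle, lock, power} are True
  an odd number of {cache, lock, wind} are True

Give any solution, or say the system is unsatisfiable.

key=T, lock=F, heat=F, wind=F, idle=F, power=T, cache=T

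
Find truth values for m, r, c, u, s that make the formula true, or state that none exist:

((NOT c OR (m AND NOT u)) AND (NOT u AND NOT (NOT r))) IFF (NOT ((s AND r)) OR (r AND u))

m: True, r: True, c: False, u: False, s: False

  ((NOT c OR (m AND NOT u)) AND (NOT u AND NOT (NOT r))) IFF (NOT ((s AND r)) OR (r AND u)) = True
    (NOT c OR (m AND NOT u)) AND (NOT u AND NOT (NOT r)) = True
      NOT c OR (m AND NOT u) = True
        NOT c = True
        m AND NOT u = True
          NOT u = True
      NOT u AND NOT (NOT r) = True
        NOT u = True
        NOT (NOT r) = True
          NOT r = False
    NOT ((s AND r)) OR (r AND u) = True
      NOT ((s AND r)) = True
        s AND r = False
      r AND u = False
The formula evaluates to True.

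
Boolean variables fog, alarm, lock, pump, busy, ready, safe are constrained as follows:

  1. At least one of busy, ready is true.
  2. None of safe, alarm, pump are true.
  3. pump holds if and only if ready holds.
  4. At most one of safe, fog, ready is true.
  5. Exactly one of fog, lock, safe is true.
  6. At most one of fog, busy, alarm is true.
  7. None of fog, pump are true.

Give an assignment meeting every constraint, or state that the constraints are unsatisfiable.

fog = False, alarm = False, lock = True, pump = False, busy = True, ready = False, safe = False

  (1) {busy, ready}: 1 true — at least one ✓
  (2) {safe, alarm, pump}: 0 true — none ✓
  (3) pump=F, ready=F — same ✓
  (4) {safe, fog, ready}: 0 true — at most one ✓
  (5) {fog, lock, safe}: 1 true — exactly one ✓
  (6) {fog, busy, alarm}: 1 true — at most one ✓
  (7) {fog, pump}: 0 true — none ✓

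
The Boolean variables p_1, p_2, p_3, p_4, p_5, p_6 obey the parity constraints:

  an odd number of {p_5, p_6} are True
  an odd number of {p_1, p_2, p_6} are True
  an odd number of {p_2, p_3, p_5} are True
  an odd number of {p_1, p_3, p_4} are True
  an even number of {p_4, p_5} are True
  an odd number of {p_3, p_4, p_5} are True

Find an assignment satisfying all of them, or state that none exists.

p_1 = False, p_2 = False, p_3 = True, p_4 = False, p_5 = False, p_6 = True

{p_5, p_6}: 1 true → odd ✓
{p_1, p_2, p_6}: 1 true → odd ✓
{p_2, p_3, p_5}: 1 true → odd ✓
{p_1, p_3, p_4}: 1 true → odd ✓
{p_4, p_5}: 0 true → even ✓
{p_3, p_4, p_5}: 1 true → odd ✓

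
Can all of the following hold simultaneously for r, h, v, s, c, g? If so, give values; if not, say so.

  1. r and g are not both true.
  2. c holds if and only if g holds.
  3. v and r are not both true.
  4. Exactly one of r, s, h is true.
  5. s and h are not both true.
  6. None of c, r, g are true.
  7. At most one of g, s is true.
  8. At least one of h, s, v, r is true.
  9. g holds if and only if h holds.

r: False, h: False, v: False, s: True, c: False, g: False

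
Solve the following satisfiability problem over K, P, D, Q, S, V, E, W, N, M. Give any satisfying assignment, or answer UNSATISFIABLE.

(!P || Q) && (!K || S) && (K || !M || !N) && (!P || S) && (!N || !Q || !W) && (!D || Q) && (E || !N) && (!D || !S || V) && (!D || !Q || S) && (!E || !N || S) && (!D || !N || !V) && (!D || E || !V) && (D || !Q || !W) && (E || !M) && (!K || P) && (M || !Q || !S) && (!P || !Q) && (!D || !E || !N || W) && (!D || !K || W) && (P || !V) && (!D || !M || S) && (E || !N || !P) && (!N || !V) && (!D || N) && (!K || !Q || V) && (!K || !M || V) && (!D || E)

Try K = True:
  (!K || S) forces S = True.
  (!K || P) forces P = True.
  (!P || Q) forces Q = True.
  clause (!P || !Q) is falsified — backtrack.
So K = False.
Try P = True:
  (!P || Q) forces Q = True.
  clause (!P || !Q) is falsified — backtrack.
So P = False.
  then (P || !V) forces V = False.
Try D = True:
  (!D || Q) forces Q = True.
  (!D || !S || V) forces S = False.
  clause (!D || !Q || S) is falsified — backtrack.
So D = False.
Set Q = False.
Set S = True.
Set E = False.
  then (E || !N) forces N = False.
  then (E || !M) forces M = False.
Set W = False.
All clauses satisfied.

K = False; P = False; D = False; Q = False; S = True; V = False; E = False; W = False; N = False; M = False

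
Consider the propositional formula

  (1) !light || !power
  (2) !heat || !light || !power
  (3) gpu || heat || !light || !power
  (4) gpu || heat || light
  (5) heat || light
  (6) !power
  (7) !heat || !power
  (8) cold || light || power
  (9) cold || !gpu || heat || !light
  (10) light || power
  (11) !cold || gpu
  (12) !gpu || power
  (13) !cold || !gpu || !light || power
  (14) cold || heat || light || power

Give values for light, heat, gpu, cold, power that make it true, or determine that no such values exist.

light=T; heat=T; gpu=F; cold=F; power=F

Unit clause (!power) forces power = False.
In (light || power) only light is left, so light = True.
In (!gpu || power) only !gpu is left, so gpu = False.
In (!cold || gpu) only !cold is left, so cold = False.
Set heat = True.
All clauses satisfied.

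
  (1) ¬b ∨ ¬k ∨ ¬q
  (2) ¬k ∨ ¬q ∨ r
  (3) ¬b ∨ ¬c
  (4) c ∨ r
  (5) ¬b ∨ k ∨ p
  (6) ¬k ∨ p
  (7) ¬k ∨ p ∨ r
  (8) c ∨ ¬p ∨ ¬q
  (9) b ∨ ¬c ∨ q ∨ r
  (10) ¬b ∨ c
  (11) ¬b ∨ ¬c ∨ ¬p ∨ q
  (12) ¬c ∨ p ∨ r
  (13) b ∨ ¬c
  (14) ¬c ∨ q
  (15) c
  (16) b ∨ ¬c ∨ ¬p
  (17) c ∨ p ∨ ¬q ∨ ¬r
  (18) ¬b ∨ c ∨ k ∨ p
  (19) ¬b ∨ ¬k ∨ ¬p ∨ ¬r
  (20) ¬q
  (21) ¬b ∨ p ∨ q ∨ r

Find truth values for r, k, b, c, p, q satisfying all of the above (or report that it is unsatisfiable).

Case c = True:
  (¬b ∨ ¬c) forces b = False.
  Clause (b ∨ ¬c) is falsified — contradiction.
Case c = False:
  Clause (c) is falsified — contradiction.
Both cases fail, so the formula is unsatisfiable.

Unsatisfiable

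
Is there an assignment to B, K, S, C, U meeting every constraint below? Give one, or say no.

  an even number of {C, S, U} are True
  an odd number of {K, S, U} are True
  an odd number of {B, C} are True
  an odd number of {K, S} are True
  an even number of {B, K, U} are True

B=T, K=T, S=F, C=F, U=F

{C, S, U}: 0 true → even ✓
{K, S, U}: 1 true → odd ✓
{B, C}: 1 true → odd ✓
{K, S}: 1 true → odd ✓
{B, K, U}: 2 true → even ✓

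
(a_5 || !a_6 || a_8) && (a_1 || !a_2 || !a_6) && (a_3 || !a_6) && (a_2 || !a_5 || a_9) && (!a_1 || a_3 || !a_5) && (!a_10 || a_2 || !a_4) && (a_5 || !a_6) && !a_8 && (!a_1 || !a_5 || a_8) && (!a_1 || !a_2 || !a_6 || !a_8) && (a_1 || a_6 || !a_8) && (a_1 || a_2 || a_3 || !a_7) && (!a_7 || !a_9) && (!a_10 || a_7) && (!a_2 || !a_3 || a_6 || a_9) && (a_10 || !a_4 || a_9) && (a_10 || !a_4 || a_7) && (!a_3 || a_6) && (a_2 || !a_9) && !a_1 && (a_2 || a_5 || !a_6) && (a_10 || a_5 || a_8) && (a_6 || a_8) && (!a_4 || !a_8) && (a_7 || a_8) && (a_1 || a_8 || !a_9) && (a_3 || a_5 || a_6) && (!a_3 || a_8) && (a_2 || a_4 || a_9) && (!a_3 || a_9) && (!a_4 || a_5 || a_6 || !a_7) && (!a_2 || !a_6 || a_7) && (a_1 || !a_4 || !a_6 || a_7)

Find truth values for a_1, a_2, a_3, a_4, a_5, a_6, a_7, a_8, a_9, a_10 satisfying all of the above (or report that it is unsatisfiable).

Case a_3 = True:
  (!a_8) forces a_8 = False.
  Clause (!a_3 || a_8) is falsified — contradiction.
Case a_3 = False:
  (a_3 || !a_6) forces a_6 = False.
  (!a_8) forces a_8 = False.
  Clause (a_6 || a_8) is falsified — contradiction.
Both cases fail, so the formula is unsatisfiable.

Unsatisfiable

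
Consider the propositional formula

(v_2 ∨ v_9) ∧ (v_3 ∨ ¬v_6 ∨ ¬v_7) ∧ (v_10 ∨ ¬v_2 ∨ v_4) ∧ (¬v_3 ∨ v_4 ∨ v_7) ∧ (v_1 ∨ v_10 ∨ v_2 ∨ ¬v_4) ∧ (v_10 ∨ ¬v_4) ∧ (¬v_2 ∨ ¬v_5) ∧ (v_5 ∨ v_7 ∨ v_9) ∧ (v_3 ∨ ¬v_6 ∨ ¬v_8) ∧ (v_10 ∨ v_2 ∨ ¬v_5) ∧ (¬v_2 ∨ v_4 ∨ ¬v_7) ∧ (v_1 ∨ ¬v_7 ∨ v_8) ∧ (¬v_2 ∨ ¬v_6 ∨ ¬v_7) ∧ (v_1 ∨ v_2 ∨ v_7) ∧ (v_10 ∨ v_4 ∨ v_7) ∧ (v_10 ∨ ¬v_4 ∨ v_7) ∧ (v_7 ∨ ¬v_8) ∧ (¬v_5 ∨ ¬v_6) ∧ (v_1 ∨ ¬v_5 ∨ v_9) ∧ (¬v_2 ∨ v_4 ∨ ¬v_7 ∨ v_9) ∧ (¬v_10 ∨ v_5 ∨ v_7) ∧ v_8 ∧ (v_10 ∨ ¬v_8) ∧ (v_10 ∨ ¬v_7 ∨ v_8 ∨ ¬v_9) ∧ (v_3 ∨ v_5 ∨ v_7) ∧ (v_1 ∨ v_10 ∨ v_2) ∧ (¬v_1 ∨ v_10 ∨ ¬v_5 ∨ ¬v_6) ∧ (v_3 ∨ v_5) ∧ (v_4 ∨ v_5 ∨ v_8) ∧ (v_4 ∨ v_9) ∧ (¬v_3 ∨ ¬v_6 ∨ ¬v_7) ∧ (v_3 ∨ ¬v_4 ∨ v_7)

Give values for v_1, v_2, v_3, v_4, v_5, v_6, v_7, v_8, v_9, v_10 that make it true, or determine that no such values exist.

Unit clause (v_8) forces v_8 = True.
In (v_10 ∨ ¬v_8) only v_10 is left, so v_10 = True.
In (v_7 ∨ ¬v_8) only v_7 is left, so v_7 = True.
Set v_1 = False.
Set v_2 = False.
  then (v_2 ∨ v_9) forces v_9 = True.
Set v_3 = True.
  then (¬v_3 ∨ ¬v_6 ∨ ¬v_7) forces v_6 = False.
Set v_4 = False.
Set v_5 = False.
All clauses satisfied.

v_1 = False; v_2 = False; v_3 = True; v_4 = False; v_5 = False; v_6 = False; v_7 = True; v_8 = True; v_9 = True; v_10 = True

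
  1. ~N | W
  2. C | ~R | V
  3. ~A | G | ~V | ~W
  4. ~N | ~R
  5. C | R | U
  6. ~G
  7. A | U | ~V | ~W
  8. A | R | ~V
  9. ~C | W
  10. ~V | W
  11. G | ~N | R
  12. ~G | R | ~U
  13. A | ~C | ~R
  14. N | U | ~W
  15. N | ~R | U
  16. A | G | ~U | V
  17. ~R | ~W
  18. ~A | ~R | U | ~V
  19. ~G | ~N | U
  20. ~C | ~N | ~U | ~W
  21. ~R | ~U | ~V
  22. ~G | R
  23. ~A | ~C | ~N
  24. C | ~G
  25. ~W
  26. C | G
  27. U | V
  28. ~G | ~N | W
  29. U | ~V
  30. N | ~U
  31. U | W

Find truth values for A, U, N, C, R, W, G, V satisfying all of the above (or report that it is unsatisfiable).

UNSATISFIABLE

Case C = True:
  (~G) forces G = False.
  (~C | W) forces W = True.
  Clause (~W) is falsified — contradiction.
Case C = False:
  (~G) forces G = False.
  Clause (C | G) is falsified — contradiction.
Both cases fail, so the formula is unsatisfiable.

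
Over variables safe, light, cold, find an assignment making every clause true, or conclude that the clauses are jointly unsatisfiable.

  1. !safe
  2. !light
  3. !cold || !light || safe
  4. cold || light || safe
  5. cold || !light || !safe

Unit clause (!safe) forces safe = False.
Unit clause (!light) forces light = False.
In (cold || light || safe) only cold is left, so cold = True.
Check each clause:
  (!safe): !safe holds.
  (!light): !light holds.
  (!cold || !light || safe): !light holds.
  (cold || light || safe): cold holds.
  (cold || !light || !safe): cold holds.
All clauses satisfied.

safe: False, light: False, cold: True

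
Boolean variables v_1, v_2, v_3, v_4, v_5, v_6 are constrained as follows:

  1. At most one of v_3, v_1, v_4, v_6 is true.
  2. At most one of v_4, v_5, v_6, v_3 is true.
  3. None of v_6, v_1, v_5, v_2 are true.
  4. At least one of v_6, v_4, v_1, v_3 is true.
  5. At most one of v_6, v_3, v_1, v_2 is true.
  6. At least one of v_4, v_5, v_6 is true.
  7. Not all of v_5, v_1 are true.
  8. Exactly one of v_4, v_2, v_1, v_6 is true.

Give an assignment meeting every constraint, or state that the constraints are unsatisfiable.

v_1 = False, v_2 = False, v_3 = False, v_4 = True, v_5 = False, v_6 = False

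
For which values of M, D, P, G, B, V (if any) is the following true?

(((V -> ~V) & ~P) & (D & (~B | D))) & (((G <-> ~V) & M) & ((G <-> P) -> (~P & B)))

M = True; D = True; P = False; G = True; B = False; V = False

  ((V -> ~V) & ~P) & (D & (~B | D)) = True
    (V -> ~V) & ~P = True
      V -> ~V = True
        ~V = True
      ~P = True
    D & (~B | D) = True
      ~B | D = True
        ~B = True
  ((G <-> ~V) & M) & ((G <-> P) -> (~P & B)) = True
    (G <-> ~V) & M = True
      G <-> ~V = True
        ~V = True
    (G <-> P) -> (~P & B) = True
      G <-> P = False
      ~P & B = False
        ~P = True
Both conjuncts True, so the formula holds.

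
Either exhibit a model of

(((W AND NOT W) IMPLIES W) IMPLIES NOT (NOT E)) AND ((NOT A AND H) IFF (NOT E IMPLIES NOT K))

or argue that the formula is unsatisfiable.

W = True; E = True; K = False; A = False; H = True

  ((W AND NOT W) IMPLIES W) IMPLIES NOT (NOT E) = True
    (W AND NOT W) IMPLIES W = True
      W AND NOT W = False
        NOT W = False
    NOT (NOT E) = True
      NOT E = False
  (NOT A AND H) IFF (NOT E IMPLIES NOT K) = True
    NOT A AND H = True
      NOT A = True
    NOT E IMPLIES NOT K = True
      NOT E = False
      NOT K = True
Both conjuncts True, so the formula holds.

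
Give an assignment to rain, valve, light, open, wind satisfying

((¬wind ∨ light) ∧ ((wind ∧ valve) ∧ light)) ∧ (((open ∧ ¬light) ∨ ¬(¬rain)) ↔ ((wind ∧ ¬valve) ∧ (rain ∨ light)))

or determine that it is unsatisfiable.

rain = False, valve = True, light = True, open = True, wind = True

  (¬wind ∨ light) ∧ ((wind ∧ valve) ∧ light) = True
    ¬wind ∨ light = True
      ¬wind = False
    (wind ∧ valve) ∧ light = True
      wind ∧ valve = True
  ((open ∧ ¬light) ∨ ¬(¬rain)) ↔ ((wind ∧ ¬valve) ∧ (rain ∨ light)) = True
    (open ∧ ¬light) ∨ ¬(¬rain) = False
      open ∧ ¬light = False
        ¬light = False
      ¬(¬rain) = False
        ¬rain = True
    (wind ∧ ¬valve) ∧ (rain ∨ light) = False
      wind ∧ ¬valve = False
        ¬valve = False
      rain ∨ light = True
Both conjuncts True, so the formula holds.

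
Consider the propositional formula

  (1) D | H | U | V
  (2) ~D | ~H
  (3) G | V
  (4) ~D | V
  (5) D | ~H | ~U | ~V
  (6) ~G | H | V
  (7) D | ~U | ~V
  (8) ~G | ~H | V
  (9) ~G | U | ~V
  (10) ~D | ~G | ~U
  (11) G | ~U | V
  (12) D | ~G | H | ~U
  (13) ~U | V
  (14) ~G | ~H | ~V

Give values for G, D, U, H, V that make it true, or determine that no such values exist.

G=F; D=F; U=F; H=T; V=T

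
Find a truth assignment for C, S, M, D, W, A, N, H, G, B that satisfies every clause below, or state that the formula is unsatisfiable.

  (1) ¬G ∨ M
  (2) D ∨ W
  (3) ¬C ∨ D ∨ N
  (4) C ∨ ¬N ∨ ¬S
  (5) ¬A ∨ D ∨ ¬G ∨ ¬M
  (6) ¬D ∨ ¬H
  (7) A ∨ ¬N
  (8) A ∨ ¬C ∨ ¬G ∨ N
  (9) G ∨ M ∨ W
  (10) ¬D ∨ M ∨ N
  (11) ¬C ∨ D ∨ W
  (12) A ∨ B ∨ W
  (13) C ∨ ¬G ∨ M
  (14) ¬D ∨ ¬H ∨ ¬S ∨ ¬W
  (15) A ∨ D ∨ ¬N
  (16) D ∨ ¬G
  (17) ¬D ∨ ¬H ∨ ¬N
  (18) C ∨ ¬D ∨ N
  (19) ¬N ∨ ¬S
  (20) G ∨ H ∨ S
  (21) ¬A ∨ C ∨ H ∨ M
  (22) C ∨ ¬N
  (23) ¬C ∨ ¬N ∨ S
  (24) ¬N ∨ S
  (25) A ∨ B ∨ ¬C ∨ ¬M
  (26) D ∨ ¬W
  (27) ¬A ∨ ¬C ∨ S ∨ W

C = True, S = True, M = True, D = True, W = False, A = True, N = False, H = False, G = False, B = True

Try C = False:
  (C ∨ ¬N) forces N = False.
  (C ∨ ¬D ∨ N) forces D = False.
  (D ∨ W) forces W = True.
  clause (D ∨ ¬W) is falsified — backtrack.
So C = True.
Set S = True.
  then (¬N ∨ ¬S) forces N = False.
  then (¬C ∨ D ∨ N) forces D = True.
  then (¬D ∨ ¬H) forces H = False.
  then (¬D ∨ M ∨ N) forces M = True.
Set W = False.
Set A = True.
Set G = False.
Set B = True.
All clauses satisfied.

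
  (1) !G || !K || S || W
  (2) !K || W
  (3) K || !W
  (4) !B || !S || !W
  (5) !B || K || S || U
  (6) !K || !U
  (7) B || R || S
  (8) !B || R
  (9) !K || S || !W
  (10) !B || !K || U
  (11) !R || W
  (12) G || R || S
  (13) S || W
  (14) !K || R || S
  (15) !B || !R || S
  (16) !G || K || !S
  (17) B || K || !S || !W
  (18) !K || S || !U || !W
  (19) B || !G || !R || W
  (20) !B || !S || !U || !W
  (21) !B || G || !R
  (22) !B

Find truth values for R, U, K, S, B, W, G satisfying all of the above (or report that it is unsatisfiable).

R: True; U: False; K: True; S: True; B: False; W: True; G: False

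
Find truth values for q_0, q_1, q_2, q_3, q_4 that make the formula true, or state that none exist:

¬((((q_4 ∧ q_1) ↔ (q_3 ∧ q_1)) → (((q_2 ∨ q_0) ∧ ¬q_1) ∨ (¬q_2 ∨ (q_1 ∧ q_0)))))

q_0 = False, q_1 = True, q_2 = True, q_3 = False, q_4 = False

  ¬((((q_4 ∧ q_1) ↔ (q_3 ∧ q_1)) → (((q_2 ∨ q_0) ∧ ¬q_1) ∨ (¬q_2 ∨ (q_1 ∧ q_0))))) = True
    ((q_4 ∧ q_1) ↔ (q_3 ∧ q_1)) → (((q_2 ∨ q_0) ∧ ¬q_1) ∨ (¬q_2 ∨ (q_1 ∧ q_0))) = False
      (q_4 ∧ q_1) ↔ (q_3 ∧ q_1) = True
        q_4 ∧ q_1 = False
        q_3 ∧ q_1 = False
      ((q_2 ∨ q_0) ∧ ¬q_1) ∨ (¬q_2 ∨ (q_1 ∧ q_0)) = False
        (q_2 ∨ q_0) ∧ ¬q_1 = False
          q_2 ∨ q_0 = True
          ¬q_1 = False
        ¬q_2 ∨ (q_1 ∧ q_0) = False
          ¬q_2 = False
          q_1 ∧ q_0 = False
The formula evaluates to True.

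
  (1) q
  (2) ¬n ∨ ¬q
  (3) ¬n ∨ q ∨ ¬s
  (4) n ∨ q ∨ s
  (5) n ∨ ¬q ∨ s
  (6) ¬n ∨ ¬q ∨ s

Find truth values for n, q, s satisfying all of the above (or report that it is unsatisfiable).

n = False; q = True; s = True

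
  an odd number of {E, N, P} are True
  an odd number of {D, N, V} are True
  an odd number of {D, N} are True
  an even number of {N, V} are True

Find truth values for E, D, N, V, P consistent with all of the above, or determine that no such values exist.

E=F, D=T, N=F, V=F, P=T

{E, N, P}: 1 true → odd ✓
{D, N, V}: 1 true → odd ✓
{D, N}: 1 true → odd ✓
{N, V}: 0 true → even ✓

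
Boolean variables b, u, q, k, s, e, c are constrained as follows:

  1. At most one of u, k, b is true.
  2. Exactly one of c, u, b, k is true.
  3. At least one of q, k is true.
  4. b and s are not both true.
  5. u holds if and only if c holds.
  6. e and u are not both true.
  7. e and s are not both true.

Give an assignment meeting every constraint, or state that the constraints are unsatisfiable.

b = True; u = False; q = True; k = False; s = False; e = True; c = False

  (1) {u, k, b}: 1 true — at most one ✓
  (2) {c, u, b, k}: 1 true — exactly one ✓
  (3) {q, k}: 1 true — at least one ✓
  (4) b=T, s=F — not both ✓
  (5) u=F, c=F — same ✓
  (6) e=T, u=F — not both ✓
  (7) e=T, s=F — not both ✓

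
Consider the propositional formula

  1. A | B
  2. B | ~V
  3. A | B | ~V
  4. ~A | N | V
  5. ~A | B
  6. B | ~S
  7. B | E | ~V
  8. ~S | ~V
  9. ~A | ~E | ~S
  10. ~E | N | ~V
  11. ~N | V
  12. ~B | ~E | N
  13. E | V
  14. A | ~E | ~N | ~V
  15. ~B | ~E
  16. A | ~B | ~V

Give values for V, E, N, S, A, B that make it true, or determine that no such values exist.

V: True, E: False, N: False, S: False, A: True, B: True

Try V = False:
  (~N | V) forces N = False.
  (~A | N | V) forces A = False.
  (A | B) forces B = True.
  (~B | ~E | N) forces E = False.
  clause (E | V) is falsified — backtrack.
So V = True.
  then (B | ~V) forces B = True.
  then (~S | ~V) forces S = False.
  then (~B | ~E) forces E = False.
  then (A | ~B | ~V) forces A = True.
Set N = False.
All clauses satisfied.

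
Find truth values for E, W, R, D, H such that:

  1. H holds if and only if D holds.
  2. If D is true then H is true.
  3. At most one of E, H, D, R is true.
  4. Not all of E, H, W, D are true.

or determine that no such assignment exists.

E: False, W: False, R: True, D: False, H: False

  (1) H=F, D=F — same ✓
  (2) D=F ⇒ H: vacuous ✓
  (3) {E, H, D, R}: 1 true — at most one ✓
  (4) {E, H, W, D}: 0/4 true — not all ✓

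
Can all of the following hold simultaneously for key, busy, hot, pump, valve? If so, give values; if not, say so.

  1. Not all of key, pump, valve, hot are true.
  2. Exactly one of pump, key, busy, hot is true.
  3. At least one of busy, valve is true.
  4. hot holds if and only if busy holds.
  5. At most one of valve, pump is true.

key: True, busy: False, hot: False, pump: False, valve: True

  (1) {key, pump, valve, hot}: 2/4 true — not all ✓
  (2) {pump, key, busy, hot}: 1 true — exactly one ✓
  (3) {busy, valve}: 1 true — at least one ✓
  (4) hot=F, busy=F — same ✓
  (5) {valve, pump}: 1 true — at most one ✓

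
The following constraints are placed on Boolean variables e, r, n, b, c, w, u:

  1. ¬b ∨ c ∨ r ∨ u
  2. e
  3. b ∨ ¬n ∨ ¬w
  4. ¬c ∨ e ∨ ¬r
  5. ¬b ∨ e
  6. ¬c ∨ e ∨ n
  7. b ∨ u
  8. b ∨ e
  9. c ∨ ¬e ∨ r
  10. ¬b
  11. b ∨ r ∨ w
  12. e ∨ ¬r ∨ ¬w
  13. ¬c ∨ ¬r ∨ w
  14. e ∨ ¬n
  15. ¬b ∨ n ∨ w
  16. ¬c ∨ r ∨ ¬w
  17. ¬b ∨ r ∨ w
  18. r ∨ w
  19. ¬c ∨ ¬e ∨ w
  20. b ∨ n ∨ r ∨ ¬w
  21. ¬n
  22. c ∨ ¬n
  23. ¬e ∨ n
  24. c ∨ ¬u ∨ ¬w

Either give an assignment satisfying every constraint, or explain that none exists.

Case n = True:
  Clause (¬n) is falsified — contradiction.
Case n = False:
  (e) forces e = True.
  Clause (¬e ∨ n) is falsified — contradiction.
Both cases fail, so the formula is unsatisfiable.

The formula is unsatisfiable.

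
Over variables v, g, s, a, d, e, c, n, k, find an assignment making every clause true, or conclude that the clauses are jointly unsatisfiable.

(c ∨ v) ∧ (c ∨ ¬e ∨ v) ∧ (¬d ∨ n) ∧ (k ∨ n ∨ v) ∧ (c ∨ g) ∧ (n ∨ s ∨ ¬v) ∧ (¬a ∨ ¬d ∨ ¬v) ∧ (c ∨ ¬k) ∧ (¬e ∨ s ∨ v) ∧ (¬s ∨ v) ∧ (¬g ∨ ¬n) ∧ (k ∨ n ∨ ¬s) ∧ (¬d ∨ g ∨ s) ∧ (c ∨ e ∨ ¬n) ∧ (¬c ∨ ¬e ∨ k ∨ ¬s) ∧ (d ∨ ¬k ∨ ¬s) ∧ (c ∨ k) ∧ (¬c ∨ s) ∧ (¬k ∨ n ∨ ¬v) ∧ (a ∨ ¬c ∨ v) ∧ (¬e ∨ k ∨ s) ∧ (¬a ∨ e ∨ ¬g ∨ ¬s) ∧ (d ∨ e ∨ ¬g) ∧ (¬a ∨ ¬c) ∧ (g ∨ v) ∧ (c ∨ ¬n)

v = True, g = False, s = True, a = False, d = True, e = False, c = True, n = True, k = False

Try v = False:
  (c ∨ v) forces c = True.
  (¬s ∨ v) forces s = False.
  clause (¬c ∨ s) is falsified — backtrack.
So v = True.
Set g = False.
  then (c ∨ g) forces c = True.
  then (¬c ∨ s) forces s = True.
  then (¬a ∨ ¬c) forces a = False.
Set d = True.
  then (¬d ∨ n) forces n = True.
Set e = False.
Set k = False.
All clauses satisfied.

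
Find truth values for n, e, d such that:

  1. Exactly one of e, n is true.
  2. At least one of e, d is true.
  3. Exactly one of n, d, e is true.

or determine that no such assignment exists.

n = False, e = True, d = False

  (1) {e, n}: 1 true — exactly one ✓
  (2) {e, d}: 1 true — at least one ✓
  (3) {n, d, e}: 1 true — exactly one ✓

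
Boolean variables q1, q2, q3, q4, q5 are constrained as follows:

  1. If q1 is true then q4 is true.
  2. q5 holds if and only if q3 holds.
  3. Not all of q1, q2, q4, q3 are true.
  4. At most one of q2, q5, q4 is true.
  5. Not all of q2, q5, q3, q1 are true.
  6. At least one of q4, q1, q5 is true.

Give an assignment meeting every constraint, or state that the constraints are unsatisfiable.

q1: False, q2: False, q3: False, q4: True, q5: False

  (1) q1=F ⇒ q4: vacuous ✓
  (2) q5=F, q3=F — same ✓
  (3) {q1, q2, q4, q3}: 1/4 true — not all ✓
  (4) {q2, q5, q4}: 1 true — at most one ✓
  (5) {q2, q5, q3, q1}: 0/4 true — not all ✓
  (6) {q4, q1, q5}: 1 true — at least one ✓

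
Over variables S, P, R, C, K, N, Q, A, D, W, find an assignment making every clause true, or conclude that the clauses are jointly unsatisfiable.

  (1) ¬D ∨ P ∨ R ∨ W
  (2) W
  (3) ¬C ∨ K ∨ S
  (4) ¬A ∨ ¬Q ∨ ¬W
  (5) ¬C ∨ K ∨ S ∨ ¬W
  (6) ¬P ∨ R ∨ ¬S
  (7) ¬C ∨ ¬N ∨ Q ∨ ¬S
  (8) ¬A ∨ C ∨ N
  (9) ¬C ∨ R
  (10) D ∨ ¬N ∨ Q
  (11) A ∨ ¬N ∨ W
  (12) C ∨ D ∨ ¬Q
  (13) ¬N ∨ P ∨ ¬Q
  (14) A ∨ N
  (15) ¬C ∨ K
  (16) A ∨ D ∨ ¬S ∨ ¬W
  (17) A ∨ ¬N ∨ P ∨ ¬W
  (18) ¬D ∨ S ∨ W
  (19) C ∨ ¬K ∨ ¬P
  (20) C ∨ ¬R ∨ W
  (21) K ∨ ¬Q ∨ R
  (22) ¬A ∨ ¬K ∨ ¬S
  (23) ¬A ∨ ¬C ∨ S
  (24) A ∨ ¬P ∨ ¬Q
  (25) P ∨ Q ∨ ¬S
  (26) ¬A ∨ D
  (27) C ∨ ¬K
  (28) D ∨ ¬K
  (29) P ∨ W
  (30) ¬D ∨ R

S = False, P = False, R = True, C = False, K = False, N = True, Q = False, A = True, D = True, W = True

Unit clause (W) forces W = True.
Set S = False.
Set P = False.
Set R = True.
Set C = False.
  then (C ∨ ¬K) forces K = False.
Set N = True.
  then (¬N ∨ P ∨ ¬Q) forces Q = False.
  then (A ∨ ¬N ∨ P ∨ ¬W) forces A = True.
  then (¬A ∨ D) forces D = True.
All clauses satisfied.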